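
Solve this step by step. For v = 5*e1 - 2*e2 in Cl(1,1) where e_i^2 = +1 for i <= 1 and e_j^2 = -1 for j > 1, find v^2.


v^2 = sum of c_i^2 * e_i^2
Positive signature terms (e_i^2 = +1): 5^2 = 25
Negative signature terms (e_j^2 = -1): (-2)^2 = 4
v^2 = 25 - 4 = 21


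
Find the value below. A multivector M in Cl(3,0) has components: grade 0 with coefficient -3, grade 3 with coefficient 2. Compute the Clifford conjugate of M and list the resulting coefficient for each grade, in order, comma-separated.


Clifford conjugate sign for grade k: (-1)^(k(k+1)/2)
Grade 0: (-1)^(0*1/2) = (-1)^0 = 1, coeff -3 -> -3
Grade 3: (-1)^(3*4/2) = (-1)^6 = 1, coeff 2 -> 2
Conjugated coefficients: -3, 2


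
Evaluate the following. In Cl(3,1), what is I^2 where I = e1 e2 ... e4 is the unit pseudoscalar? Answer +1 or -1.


The pseudoscalar I = e1...e_n (product of all n generators) of Cl(p,q) satisfies I^2 = (-1)^(q + n(n-1)/2).
p = 3, q = 1, n = p + q = 4
n(n-1)/2 = 4 * 3 / 2 = 6
Exponent = q + n(n-1)/2 = 1 + 6 = 7
I^2 = (-1)^7 = -1


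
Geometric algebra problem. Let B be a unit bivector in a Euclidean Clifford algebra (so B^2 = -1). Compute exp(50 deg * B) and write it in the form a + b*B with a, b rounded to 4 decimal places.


For a unit bivector B with B^2 = -1, the exponential series gives
e^(theta*B) = cos(theta) + sin(theta)*B (the GA analogue of Euler's formula).
theta = 50 degrees = 0.872665 rad
cos(50 deg) = 0.6428
sin(50 deg) = 0.7660
exp(theta*B) = 0.6428 + 0.7660*B


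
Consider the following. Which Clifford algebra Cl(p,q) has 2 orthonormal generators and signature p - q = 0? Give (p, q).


We need p + q = 2 and p - q = 0.
Adding: 2p = 2 + 0 = 2, so p = 1.
Then q = 2 - 1 = 1.
(p, q) = (1, 1)


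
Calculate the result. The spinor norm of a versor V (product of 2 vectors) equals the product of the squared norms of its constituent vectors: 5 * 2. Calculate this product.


Spinor norm N(V) = |v1|^2 * |v2|^2 * ... * |v2|^2
= 5 * 2
Running product: 5, 10
N(V) = 10


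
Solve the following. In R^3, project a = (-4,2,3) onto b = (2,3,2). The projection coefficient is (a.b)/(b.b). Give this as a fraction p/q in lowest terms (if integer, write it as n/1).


Projection coefficient = (a . b) / (b . b)
a . b = (-4)*2 + 2*3 + 3*2
= -8 + 6 + 6 = 4
b . b = 2^2 + 3^2 + 2^2
= 4 + 9 + 4 = 17
Coefficient = 4/17
In lowest terms: 4/17


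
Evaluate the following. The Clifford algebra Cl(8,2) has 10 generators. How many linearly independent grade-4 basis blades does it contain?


Number of grade-k basis blades in Cl(p,q) with n = p + q is C(n, k).
n = 8 + 2 = 10
C(10, 4) = 10! / (4! * 6!)
= 3628800 / (24 * 720)
= 210


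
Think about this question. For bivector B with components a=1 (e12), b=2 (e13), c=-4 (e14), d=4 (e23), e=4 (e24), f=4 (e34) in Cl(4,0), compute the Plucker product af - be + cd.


Plucker relation: af - be + cd
a*f = 1*4 = 4
b*e = 2*4 = 8
c*d = (-4)*4 = -16
af - be + cd = 4 - 8 + (-16)
= -20


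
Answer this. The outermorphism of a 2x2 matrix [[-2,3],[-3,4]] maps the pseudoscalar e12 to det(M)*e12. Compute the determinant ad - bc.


The outermorphism of a linear map f sends e1^e2 to f(e1)^f(e2).
f(e1) = -2*e1 - 3*e2
f(e2) = 3*e1 + 4*e2
f(e1) ^ f(e2) = (-2*e1 - 3*e2) ^ (3*e1 + 4*e2)
= (-2)*4*e12 + (-3)*3*e21
= (-8 - (-9))*e12
= 1*e12
Coefficient = 1


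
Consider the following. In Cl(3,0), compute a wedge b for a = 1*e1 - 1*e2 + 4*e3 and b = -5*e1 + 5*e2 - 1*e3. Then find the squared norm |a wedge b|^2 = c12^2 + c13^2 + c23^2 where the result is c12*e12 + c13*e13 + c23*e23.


a wedge b = (a1*b2 - a2*b1)*e12 + (a1*b3 - a3*b1)*e13 + (a2*b3 - a3*b2)*e23
e12 coeff: 1*5 - (-1)*(-5) = 5 - 5 = 0
e13 coeff: 1*(-1) - 4*(-5) = -1 - (-20) = 19
e23 coeff: (-1)*(-1) - 4*5 = 1 - 20 = -19
|a wedge b|^2 = 0^2 + 19^2 + (-19)^2
= 0 + 361 + 361
= 722


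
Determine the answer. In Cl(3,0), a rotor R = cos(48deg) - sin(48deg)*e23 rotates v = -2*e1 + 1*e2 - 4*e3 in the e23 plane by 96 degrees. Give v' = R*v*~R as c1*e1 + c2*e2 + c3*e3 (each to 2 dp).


Rotor R = cos(48deg) - sin(48deg)*e23
Rotation angle theta = 2 * 48 = 96 degrees in the e23 plane (e2 -> e3).
The component perpendicular to the plane (e1) is invariant: v'_1 = v1 = -2.00
cos(96deg) = -0.1045, sin(96deg) = 0.9945
v'_2 = v2*cos(theta) - v3*sin(theta) = 1*(-0.1045) - (-4)*0.9945 = 3.87
v'_3 = v2*sin(theta) + v3*cos(theta) = 1*0.9945 + (-4)*(-0.1045) = 1.41
v' = -2.00*e1 + 3.87*e2 + 1.41*e3


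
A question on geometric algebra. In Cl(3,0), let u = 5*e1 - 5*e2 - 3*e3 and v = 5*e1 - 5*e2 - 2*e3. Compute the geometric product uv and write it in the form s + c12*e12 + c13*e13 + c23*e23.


In Cl(3,0): e_i^2 = 1, e_ie_j = -e_je_i for i != j.
Scalar part = u . v = 5*5 + (-5)*(-5) + (-3)*(-2)
= 25 + 25 + 6 = 56
e12 coeff = 5*(-5) - (-5)*5 = -25 - (-25) = 0
e13 coeff = 5*(-2) - (-3)*5 = -10 - (-15) = 5
e23 coeff = (-5)*(-2) - (-3)*(-5) = 10 - 15 = -5
uv = 56 + 0*e12 + 5*e13 - 5*e23


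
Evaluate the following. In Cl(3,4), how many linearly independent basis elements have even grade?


Even subalgebra dimension = 2^(n-1)
n = 3 + 4 = 7
2^(7 - 1) = 2^6 = 64
Verification: sum of C(7,k) for even k = 1 + 21 + 35 + 7 = 64
Result = 64


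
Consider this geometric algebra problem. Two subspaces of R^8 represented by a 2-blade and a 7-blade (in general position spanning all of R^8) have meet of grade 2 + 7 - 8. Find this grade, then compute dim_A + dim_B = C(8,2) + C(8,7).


Meet grade = grade(A) + grade(B) - n
= 2 + 7 - 8 = 1
C(8,2) = 28
C(8,7) = 8
dim_A + dim_B = 28 + 8 = 36


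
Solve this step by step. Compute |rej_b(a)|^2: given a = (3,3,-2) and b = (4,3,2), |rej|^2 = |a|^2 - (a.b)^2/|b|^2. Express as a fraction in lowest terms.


|a|^2 = 3^2 + 3^2 + (-2)^2 = 22
|b|^2 = 4^2 + 3^2 + 2^2 = 29
a . b = 3*4 + 3*3 + (-2)*2 = 17
(a.b)^2 = 17^2 = 289
|rej|^2 = 22 - 289/29
= (638 - 289)/29
= 349/29
In lowest terms: 349/29


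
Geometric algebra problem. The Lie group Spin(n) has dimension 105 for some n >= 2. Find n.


dim Spin(n) = dim so(n) = n(n-1)/2.
Solve n(n-1)/2 = 105, i.e. n^2 - n - 210 = 0.
Discriminant = 1 + 8*105 = 841
n = (1 + sqrt(841))/2 = (1 + 29)/2 = 15


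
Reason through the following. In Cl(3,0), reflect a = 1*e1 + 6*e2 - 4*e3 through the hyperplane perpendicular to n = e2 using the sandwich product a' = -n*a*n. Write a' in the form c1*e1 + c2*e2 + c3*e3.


Reflection formula: a' = -n*a*n, with n = e2 (unit vector, n^2 = 1).
For reflection through hyperplane perp to e2:
The component along e2 flips sign, others stay.
a = (1, 6, -4)
a' = (1, -6, -4)
a' = 1*e1 - 6*e2 - 4*e3


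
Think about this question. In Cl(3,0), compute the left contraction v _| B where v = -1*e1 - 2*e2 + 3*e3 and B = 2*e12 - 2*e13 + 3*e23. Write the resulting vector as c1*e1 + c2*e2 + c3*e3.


Left contraction v _| B = <vB>_1 (grade-1 part of the geometric product vB).
Using e1_|e12 = e2, e2_|e12 = -e1, e1_|e13 = e3, e3_|e13 = -e1, e2_|e23 = e3, e3_|e23 = -e2:
e1 coeff: -v2*b12 - v3*b13 = -(-2)*(2) - (3)*(-2) = 10
e2 coeff: v1*b12 - v3*b23 = (-1)*(2) - (3)*(3) = -11
e3 coeff: v1*b13 + v2*b23 = (-1)*(-2) + (-2)*(3) = -4
v _| B = 10*e1 - 11*e2 - 4*e3


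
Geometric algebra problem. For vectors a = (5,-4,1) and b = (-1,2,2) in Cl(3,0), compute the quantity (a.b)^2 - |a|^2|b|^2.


a . b = 5*(-1) + (-4)*2 + 1*2
= -5 + (-8) + 2 = -11
|a|^2 = 5^2 + (-4)^2 + 1^2 = 42
|b|^2 = (-1)^2 + 2^2 + 2^2 = 9
(a.b)^2 = (-11)^2 = 121
|a|^2 * |b|^2 = 42 * 9 = 378
Result = 121 - 378 = -257


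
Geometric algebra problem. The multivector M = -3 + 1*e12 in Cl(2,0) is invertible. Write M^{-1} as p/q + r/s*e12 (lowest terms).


M = -3 + 1*e12, where e12^2 = -1.
Since M commutes with its reverse ~M = a - b*e12, M * ~M = a^2 - b^2*e12^2 = a^2 + b^2.
So M^{-1} = ~M / (a^2 + b^2) = (a - b*e12)/(a^2 + b^2).
a^2 + b^2 = 9 + 1 = 10
Scalar part = -3/10 = -3/10
Bivector coeff = -1/10 = -1/10
M^{-1} = -3/10 - 1/10*e12


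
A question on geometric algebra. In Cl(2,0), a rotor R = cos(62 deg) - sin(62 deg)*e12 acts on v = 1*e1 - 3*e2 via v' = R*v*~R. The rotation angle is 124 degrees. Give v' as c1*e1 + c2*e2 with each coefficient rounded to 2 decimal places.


Rotor R = cos(62deg) - sin(62deg)*e12
Rotation angle theta = 2 * 62 = 124 degrees
v' = R*v*~R rotates v by theta.
cos(124deg) = -0.5592, sin(124deg) = 0.8290
v'_1 = 1*cos(124deg) - (-3)*sin(124deg)
= 1*(-0.5592) - (-3)*0.8290
= 1.93
v'_2 = 1*sin(124deg) + (-3)*cos(124deg)
= 1*0.8290 + (-3)*(-0.5592)
= 2.51
v' = 1.93*e1 + 2.51*e2


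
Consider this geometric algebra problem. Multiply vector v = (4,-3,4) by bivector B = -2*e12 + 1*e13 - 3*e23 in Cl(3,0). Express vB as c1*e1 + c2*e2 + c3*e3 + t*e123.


vB has grade-1 (vector) and grade-3 (trivector) parts: vB = (v _| B) + (v ^ B).
Vector part <vB>_1:
  e1: -v2*b12 - v3*b13 = -(-3)*(-2) - (4)*(1) = -10
  e2: v1*b12 - v3*b23 = (4)*(-2) - (4)*(-3) = 4
  e3: v1*b13 + v2*b23 = (4)*(1) + (-3)*(-3) = 13
Trivector part <vB>_3:
  e123: v1*b23 - v2*b13 + v3*b12 = (4)*(-3) - (-3)*(1) + (4)*(-2) = -17
vB = -10*e1 + 4*e2 + 13*e3 - 17*e123


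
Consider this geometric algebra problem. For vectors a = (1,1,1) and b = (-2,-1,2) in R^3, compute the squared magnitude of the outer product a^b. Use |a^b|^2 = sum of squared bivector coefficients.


a wedge b = (a1*b2 - a2*b1)*e12 + (a1*b3 - a3*b1)*e13 + (a2*b3 - a3*b2)*e23
e12 coeff: 1*(-1) - 1*(-2) = -1 - (-2) = 1
e13 coeff: 1*2 - 1*(-2) = 2 - (-2) = 4
e23 coeff: 1*2 - 1*(-1) = 2 - (-1) = 3
|a wedge b|^2 = 1^2 + 4^2 + 3^2
= 1 + 16 + 9
= 26


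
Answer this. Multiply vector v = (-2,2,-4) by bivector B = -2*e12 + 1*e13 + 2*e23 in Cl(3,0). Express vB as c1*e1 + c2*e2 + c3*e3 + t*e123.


vB has grade-1 (vector) and grade-3 (trivector) parts: vB = (v _| B) + (v ^ B).
Vector part <vB>_1:
  e1: -v2*b12 - v3*b13 = -(2)*(-2) - (-4)*(1) = 8
  e2: v1*b12 - v3*b23 = (-2)*(-2) - (-4)*(2) = 12
  e3: v1*b13 + v2*b23 = (-2)*(1) + (2)*(2) = 2
Trivector part <vB>_3:
  e123: v1*b23 - v2*b13 + v3*b12 = (-2)*(2) - (2)*(1) + (-4)*(-2) = 2
vB = 8*e1 + 12*e2 + 2*e3 + 2*e123


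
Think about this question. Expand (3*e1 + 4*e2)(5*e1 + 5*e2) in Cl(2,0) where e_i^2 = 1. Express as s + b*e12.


Expand: (3*e1 + 4*e2)(5*e1 + 5*e2)
= 3*5*e1e1 + 3*5*e1e2 + 4*5*e2e1 + 4*5*e2e2
Using e1^2 = e2^2 = 1, e2e1 = -e1e2:
Scalar part s = 3*5 + 4*5 = 15 + 20 = 35
Bivector part b = 3*5 - 4*5 = 15 - 20 = -5
uv = 35 - 5*e12


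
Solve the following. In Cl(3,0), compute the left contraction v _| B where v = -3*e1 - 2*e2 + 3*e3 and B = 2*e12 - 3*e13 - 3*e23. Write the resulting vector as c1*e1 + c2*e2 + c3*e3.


Left contraction v _| B = <vB>_1 (grade-1 part of the geometric product vB).
Using e1_|e12 = e2, e2_|e12 = -e1, e1_|e13 = e3, e3_|e13 = -e1, e2_|e23 = e3, e3_|e23 = -e2:
e1 coeff: -v2*b12 - v3*b13 = -(-2)*(2) - (3)*(-3) = 13
e2 coeff: v1*b12 - v3*b23 = (-3)*(2) - (3)*(-3) = 3
e3 coeff: v1*b13 + v2*b23 = (-3)*(-3) + (-2)*(-3) = 15
v _| B = 13*e1 + 3*e2 + 15*e3


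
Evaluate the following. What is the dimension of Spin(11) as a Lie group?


Spin(n) double-covers SO(n); both have Lie algebra so(n) of dimension n(n-1)/2.
n = 11
n(n-1) = 11 * 10 = 110
dim Spin(11) = 110/2 = 55


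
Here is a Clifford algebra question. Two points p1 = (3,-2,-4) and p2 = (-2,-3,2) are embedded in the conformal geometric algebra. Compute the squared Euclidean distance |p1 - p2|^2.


p1 - p2 = (5, 1, -6)
|p1 - p2|^2 = 5^2 + 1^2 + (-6)^2
= 25 + 1 + 36
= 62


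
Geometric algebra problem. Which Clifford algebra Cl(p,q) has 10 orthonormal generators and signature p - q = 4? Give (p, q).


We need p + q = 10 and p - q = 4.
Adding: 2p = 10 + 4 = 14, so p = 7.
Then q = 10 - 7 = 3.
(p, q) = (7, 3)


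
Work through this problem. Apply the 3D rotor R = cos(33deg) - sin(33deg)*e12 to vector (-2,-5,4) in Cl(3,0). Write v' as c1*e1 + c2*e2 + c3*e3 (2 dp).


Rotor R = cos(33deg) - sin(33deg)*e12
Rotation angle theta = 2 * 33 = 66 degrees in the e12 plane (e1 -> e2).
The component perpendicular to the plane (e3) is invariant: v'_3 = v3 = 4.00
cos(66deg) = 0.4067, sin(66deg) = 0.9135
v'_1 = v1*cos(theta) - v2*sin(theta) = -2*0.4067 - (-5)*0.9135 = 3.75
v'_2 = v1*sin(theta) + v2*cos(theta) = -2*0.9135 + (-5)*0.4067 = -3.86
v' = 3.75*e1 - 3.86*e2 + 4.00*e3


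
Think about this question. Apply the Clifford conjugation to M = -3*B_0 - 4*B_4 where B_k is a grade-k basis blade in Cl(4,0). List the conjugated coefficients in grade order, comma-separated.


Clifford conjugate sign for grade k: (-1)^(k(k+1)/2)
Grade 0: (-1)^(0*1/2) = (-1)^0 = 1, coeff -3 -> -3
Grade 4: (-1)^(4*5/2) = (-1)^10 = 1, coeff -4 -> -4
Conjugated coefficients: -3, -4


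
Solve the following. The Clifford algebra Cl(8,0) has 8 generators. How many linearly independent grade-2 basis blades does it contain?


Number of grade-k basis blades in Cl(p,q) with n = p + q is C(n, k).
n = 8 + 0 = 8
C(8, 2) = 8! / (2! * 6!)
= 40320 / (2 * 720)
= 28


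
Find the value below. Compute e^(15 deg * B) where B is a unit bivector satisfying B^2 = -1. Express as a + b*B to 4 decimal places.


For a unit bivector B with B^2 = -1, the exponential series gives
e^(theta*B) = cos(theta) + sin(theta)*B (the GA analogue of Euler's formula).
theta = 15 degrees = 0.261799 rad
cos(15 deg) = 0.9659
sin(15 deg) = 0.2588
exp(theta*B) = 0.9659 + 0.2588*B


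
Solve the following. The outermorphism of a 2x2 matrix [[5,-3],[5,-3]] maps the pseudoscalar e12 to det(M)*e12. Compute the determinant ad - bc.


The outermorphism of a linear map f sends e1^e2 to f(e1)^f(e2).
f(e1) = 5*e1 + 5*e2
f(e2) = -3*e1 - 3*e2
f(e1) ^ f(e2) = (5*e1 + 5*e2) ^ (-3*e1 - 3*e2)
= 5*(-3)*e12 + 5*(-3)*e21
= (-15 - (-15))*e12
= 0*e12
Coefficient = 0


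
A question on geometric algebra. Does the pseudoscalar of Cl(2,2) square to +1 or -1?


The pseudoscalar I = e1...e_n (product of all n generators) of Cl(p,q) satisfies I^2 = (-1)^(q + n(n-1)/2).
p = 2, q = 2, n = p + q = 4
n(n-1)/2 = 4 * 3 / 2 = 6
Exponent = q + n(n-1)/2 = 2 + 6 = 8
I^2 = (-1)^8 = +1


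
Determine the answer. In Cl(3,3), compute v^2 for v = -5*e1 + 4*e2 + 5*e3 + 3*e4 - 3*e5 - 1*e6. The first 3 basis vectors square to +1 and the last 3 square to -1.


v^2 = sum of c_i^2 * e_i^2
Positive signature terms (e_i^2 = +1): (-5)^2 + 4^2 + 5^2 = 66
Negative signature terms (e_j^2 = -1): 3^2 + (-3)^2 + (-1)^2 = 19
v^2 = 66 - 19 = 47


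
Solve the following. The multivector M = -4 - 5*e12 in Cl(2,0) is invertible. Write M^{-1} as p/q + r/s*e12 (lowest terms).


M = -4 - 5*e12, where e12^2 = -1.
Since M commutes with its reverse ~M = a - b*e12, M * ~M = a^2 - b^2*e12^2 = a^2 + b^2.
So M^{-1} = ~M / (a^2 + b^2) = (a - b*e12)/(a^2 + b^2).
a^2 + b^2 = 16 + 25 = 41
Scalar part = -4/41 = -4/41
Bivector coeff = 5/41 = 5/41
M^{-1} = -4/41 + 5/41*e12


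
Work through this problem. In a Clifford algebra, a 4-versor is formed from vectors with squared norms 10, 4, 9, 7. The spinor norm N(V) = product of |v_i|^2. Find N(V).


Spinor norm N(V) = |v1|^2 * |v2|^2 * ... * |v4|^2
= 10 * 4 * 9 * 7
Running product: 10, 40, 360, 2520
N(V) = 2520


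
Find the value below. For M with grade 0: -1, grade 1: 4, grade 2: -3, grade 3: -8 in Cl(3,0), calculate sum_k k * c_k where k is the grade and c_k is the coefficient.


Grade-weighted sum = sum of grade_k * coefficient_k
0*(-1) = 0
1*4 = 4
2*(-3) = -6
3*(-8) = -24
Total = 0 + 4 + (-6) + (-24) = -26


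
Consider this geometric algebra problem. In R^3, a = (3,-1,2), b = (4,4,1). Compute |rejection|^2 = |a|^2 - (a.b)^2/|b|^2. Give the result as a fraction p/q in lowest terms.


|a|^2 = 3^2 + (-1)^2 + 2^2 = 14
|b|^2 = 4^2 + 4^2 + 1^2 = 33
a . b = 3*4 + (-1)*4 + 2*1 = 10
(a.b)^2 = 10^2 = 100
|rej|^2 = 14 - 100/33
= (462 - 100)/33
= 362/33
In lowest terms: 362/33


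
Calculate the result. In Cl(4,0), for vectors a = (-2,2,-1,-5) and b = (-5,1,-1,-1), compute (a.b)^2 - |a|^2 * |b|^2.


a . b = (-2)*(-5) + 2*1 + (-1)*(-1) + (-5)*(-1)
= 10 + 2 + 1 + 5 = 18
|a|^2 = (-2)^2 + 2^2 + (-1)^2 + (-5)^2 = 34
|b|^2 = (-5)^2 + 1^2 + (-1)^2 + (-1)^2 = 28
(a.b)^2 = 18^2 = 324
|a|^2 * |b|^2 = 34 * 28 = 952
Result = 324 - 952 = -628


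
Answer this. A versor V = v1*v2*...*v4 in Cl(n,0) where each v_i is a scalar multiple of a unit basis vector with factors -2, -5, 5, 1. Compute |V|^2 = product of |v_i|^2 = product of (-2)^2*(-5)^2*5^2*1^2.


Each vector v_i has |v_i|^2 = s_i^2
Squared scales: (-2)^2 = 4, (-5)^2 = 25, 5^2 = 25, 1^2 = 1
|V|^2 = 4 * 25 * 25 * 1
= 2500


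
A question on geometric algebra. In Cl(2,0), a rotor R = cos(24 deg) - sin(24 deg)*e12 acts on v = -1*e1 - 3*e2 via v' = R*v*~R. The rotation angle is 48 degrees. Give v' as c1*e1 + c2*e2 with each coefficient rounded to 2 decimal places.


Rotor R = cos(24deg) - sin(24deg)*e12
Rotation angle theta = 2 * 24 = 48 degrees
v' = R*v*~R rotates v by theta.
cos(48deg) = 0.6691, sin(48deg) = 0.7431
v'_1 = -1*cos(48deg) - (-3)*sin(48deg)
= -1*0.6691 - (-3)*0.7431
= 1.56
v'_2 = -1*sin(48deg) + (-3)*cos(48deg)
= -1*0.7431 + (-3)*0.6691
= -2.75
v' = 1.56*e1 - 2.75*e2


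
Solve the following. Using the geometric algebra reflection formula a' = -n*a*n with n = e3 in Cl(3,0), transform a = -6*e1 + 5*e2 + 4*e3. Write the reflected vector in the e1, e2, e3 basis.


Reflection formula: a' = -n*a*n, with n = e3 (unit vector, n^2 = 1).
For reflection through hyperplane perp to e3:
The component along e3 flips sign, others stay.
a = (-6, 5, 4)
a' = (-6, 5, -4)
a' = -6*e1 + 5*e2 - 4*e3


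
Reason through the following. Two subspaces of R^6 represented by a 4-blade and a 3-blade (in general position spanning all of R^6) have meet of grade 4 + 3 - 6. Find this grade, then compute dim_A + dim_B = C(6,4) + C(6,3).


Meet grade = grade(A) + grade(B) - n
= 4 + 3 - 6 = 1
C(6,4) = 15
C(6,3) = 20
dim_A + dim_B = 15 + 20 = 35


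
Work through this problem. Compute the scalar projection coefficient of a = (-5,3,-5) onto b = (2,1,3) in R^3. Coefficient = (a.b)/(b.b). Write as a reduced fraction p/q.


Projection coefficient = (a . b) / (b . b)
a . b = (-5)*2 + 3*1 + (-5)*3
= -10 + 3 + (-15) = -22
b . b = 2^2 + 1^2 + 3^2
= 4 + 1 + 9 = 14
Coefficient = -22/14
In lowest terms: -11/7


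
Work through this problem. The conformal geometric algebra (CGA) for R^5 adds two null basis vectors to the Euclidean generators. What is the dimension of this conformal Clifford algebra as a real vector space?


The conformal model of R^5 uses Cl(6,1): the 5 Euclidean generators plus two extra orthogonal generators e+ (e+^2 = +1) and e- (e-^2 = -1), from which the null vectors e0, einf are built.
Number of generators m = 5 + 2 = 7.
dim Cl(p,q) = 2^m = 2^7 = 128


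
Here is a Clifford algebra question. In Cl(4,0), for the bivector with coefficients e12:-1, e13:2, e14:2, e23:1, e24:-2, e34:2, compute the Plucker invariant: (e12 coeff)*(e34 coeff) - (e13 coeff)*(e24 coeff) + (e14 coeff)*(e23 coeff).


Plucker relation: af - be + cd
a*f = (-1)*2 = -2
b*e = 2*(-2) = -4
c*d = 2*1 = 2
af - be + cd = -2 - (-4) + 2
= 4


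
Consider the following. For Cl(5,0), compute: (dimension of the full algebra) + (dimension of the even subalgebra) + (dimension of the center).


n = 5 + 0 = 5
Total dim = 2^5 = 32
Even subalgebra dim = 2^4 = 16
n is odd, so center dim = 2
Sum = 32 + 16 + 2 = 50


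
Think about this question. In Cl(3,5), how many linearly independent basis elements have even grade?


Even subalgebra dimension = 2^(n-1)
n = 3 + 5 = 8
2^(8 - 1) = 2^7 = 128
Verification: sum of C(8,k) for even k = 1 + 28 + 70 + 28 + 1 = 128
Result = 128


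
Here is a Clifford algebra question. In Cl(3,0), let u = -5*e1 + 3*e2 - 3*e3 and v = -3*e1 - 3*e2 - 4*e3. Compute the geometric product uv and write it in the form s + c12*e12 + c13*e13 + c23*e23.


In Cl(3,0): e_i^2 = 1, e_ie_j = -e_je_i for i != j.
Scalar part = u . v = (-5)*(-3) + 3*(-3) + (-3)*(-4)
= 15 + (-9) + 12 = 18
e12 coeff = (-5)*(-3) - 3*(-3) = 15 - (-9) = 24
e13 coeff = (-5)*(-4) - (-3)*(-3) = 20 - 9 = 11
e23 coeff = 3*(-4) - (-3)*(-3) = -12 - 9 = -21
uv = 18 + 24*e12 + 11*e13 - 21*e23


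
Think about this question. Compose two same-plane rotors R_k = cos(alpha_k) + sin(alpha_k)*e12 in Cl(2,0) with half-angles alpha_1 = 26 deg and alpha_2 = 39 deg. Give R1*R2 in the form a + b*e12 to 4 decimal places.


Same-plane rotors commute and their half-angles add:
R1*R2 = cos(a1 + a2) + sin(a1 + a2)*e12.
a1 + a2 = 26 + 39 = 65 deg
cos(65 deg) = 0.4226
sin(65 deg) = 0.9063
R1*R2 = 0.4226 + 0.9063*e12


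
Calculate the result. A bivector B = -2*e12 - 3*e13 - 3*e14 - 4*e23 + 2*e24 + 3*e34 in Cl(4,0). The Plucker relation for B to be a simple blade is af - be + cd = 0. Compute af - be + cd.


Plucker relation: af - be + cd
a*f = (-2)*3 = -6
b*e = (-3)*2 = -6
c*d = (-3)*(-4) = 12
af - be + cd = -6 - (-6) + 12
= 12


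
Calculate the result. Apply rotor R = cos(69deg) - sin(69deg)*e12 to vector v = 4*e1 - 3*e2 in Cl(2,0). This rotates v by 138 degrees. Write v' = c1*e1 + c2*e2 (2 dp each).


Rotor R = cos(69deg) - sin(69deg)*e12
Rotation angle theta = 2 * 69 = 138 degrees
v' = R*v*~R rotates v by theta.
cos(138deg) = -0.7431, sin(138deg) = 0.6691
v'_1 = 4*cos(138deg) - (-3)*sin(138deg)
= 4*(-0.7431) - (-3)*0.6691
= -0.97
v'_2 = 4*sin(138deg) + (-3)*cos(138deg)
= 4*0.6691 + (-3)*(-0.7431)
= 4.91
v' = -0.97*e1 + 4.91*e2


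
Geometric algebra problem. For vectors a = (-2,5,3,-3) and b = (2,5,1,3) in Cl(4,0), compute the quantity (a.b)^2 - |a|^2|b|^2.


a . b = (-2)*2 + 5*5 + 3*1 + (-3)*3
= -4 + 25 + 3 + (-9) = 15
|a|^2 = (-2)^2 + 5^2 + 3^2 + (-3)^2 = 47
|b|^2 = 2^2 + 5^2 + 1^2 + 3^2 = 39
(a.b)^2 = 15^2 = 225
|a|^2 * |b|^2 = 47 * 39 = 1833
Result = 225 - 1833 = -1608


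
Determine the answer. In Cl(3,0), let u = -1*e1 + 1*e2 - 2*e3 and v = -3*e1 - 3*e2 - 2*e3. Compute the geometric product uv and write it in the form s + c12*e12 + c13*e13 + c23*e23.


In Cl(3,0): e_i^2 = 1, e_ie_j = -e_je_i for i != j.
Scalar part = u . v = (-1)*(-3) + 1*(-3) + (-2)*(-2)
= 3 + (-3) + 4 = 4
e12 coeff = (-1)*(-3) - 1*(-3) = 3 - (-3) = 6
e13 coeff = (-1)*(-2) - (-2)*(-3) = 2 - 6 = -4
e23 coeff = 1*(-2) - (-2)*(-3) = -2 - 6 = -8
uv = 4 + 6*e12 - 4*e13 - 8*e23


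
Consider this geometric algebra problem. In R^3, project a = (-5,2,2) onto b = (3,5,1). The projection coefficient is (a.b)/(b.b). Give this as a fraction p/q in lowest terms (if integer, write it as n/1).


Projection coefficient = (a . b) / (b . b)
a . b = (-5)*3 + 2*5 + 2*1
= -15 + 10 + 2 = -3
b . b = 3^2 + 5^2 + 1^2
= 9 + 25 + 1 = 35
Coefficient = -3/35
In lowest terms: -3/35


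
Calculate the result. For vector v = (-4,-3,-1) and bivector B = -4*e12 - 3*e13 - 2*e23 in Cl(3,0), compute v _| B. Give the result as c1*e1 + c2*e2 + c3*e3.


Left contraction v _| B = <vB>_1 (grade-1 part of the geometric product vB).
Using e1_|e12 = e2, e2_|e12 = -e1, e1_|e13 = e3, e3_|e13 = -e1, e2_|e23 = e3, e3_|e23 = -e2:
e1 coeff: -v2*b12 - v3*b13 = -(-3)*(-4) - (-1)*(-3) = -15
e2 coeff: v1*b12 - v3*b23 = (-4)*(-4) - (-1)*(-2) = 14
e3 coeff: v1*b13 + v2*b23 = (-4)*(-3) + (-3)*(-2) = 18
v _| B = -15*e1 + 14*e2 + 18*e3


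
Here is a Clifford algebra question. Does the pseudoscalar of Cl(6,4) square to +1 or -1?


The pseudoscalar I = e1...e_n (product of all n generators) of Cl(p,q) satisfies I^2 = (-1)^(q + n(n-1)/2).
p = 6, q = 4, n = p + q = 10
n(n-1)/2 = 10 * 9 / 2 = 45
Exponent = q + n(n-1)/2 = 4 + 45 = 49
I^2 = (-1)^49 = -1


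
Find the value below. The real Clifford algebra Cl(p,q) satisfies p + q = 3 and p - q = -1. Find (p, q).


We need p + q = 3 and p - q = -1.
Adding: 2p = 3 + (-1) = 2, so p = 1.
Then q = 3 - 1 = 2.
(p, q) = (1, 2)


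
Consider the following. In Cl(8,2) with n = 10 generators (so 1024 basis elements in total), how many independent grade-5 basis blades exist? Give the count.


Number of grade-k basis blades in Cl(p,q) with n = p + q is C(n, k).
n = 8 + 2 = 10
C(10, 5) = 10! / (5! * 5!)
= 3628800 / (120 * 120)
= 252


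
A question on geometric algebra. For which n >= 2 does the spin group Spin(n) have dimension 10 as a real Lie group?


dim Spin(n) = dim so(n) = n(n-1)/2.
Solve n(n-1)/2 = 10, i.e. n^2 - n - 20 = 0.
Discriminant = 1 + 8*10 = 81
n = (1 + sqrt(81))/2 = (1 + 9)/2 = 5


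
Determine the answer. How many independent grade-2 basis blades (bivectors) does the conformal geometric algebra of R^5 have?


The conformal model of R^5 uses Cl(6,1) with m = 5 + 2 = 7 generators.
Number of grade-2 blades = C(m, 2) = C(7, 2)
= 7*6/2 = 21


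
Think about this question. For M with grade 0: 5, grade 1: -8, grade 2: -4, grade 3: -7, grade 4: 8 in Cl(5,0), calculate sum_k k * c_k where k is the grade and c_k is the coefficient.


Grade-weighted sum = sum of grade_k * coefficient_k
0*5 = 0
1*(-8) = -8
2*(-4) = -8
3*(-7) = -21
4*8 = 32
Total = 0 + (-8) + (-8) + (-21) + 32 = -5


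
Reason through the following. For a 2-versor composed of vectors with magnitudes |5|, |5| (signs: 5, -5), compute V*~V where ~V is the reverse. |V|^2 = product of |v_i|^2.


Each vector v_i has |v_i|^2 = s_i^2
Squared scales: 5^2 = 25, (-5)^2 = 25
|V|^2 = 25 * 25
= 625


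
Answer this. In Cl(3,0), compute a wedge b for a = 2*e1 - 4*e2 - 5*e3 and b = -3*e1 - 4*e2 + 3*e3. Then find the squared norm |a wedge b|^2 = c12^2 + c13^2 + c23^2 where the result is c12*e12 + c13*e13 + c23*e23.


a wedge b = (a1*b2 - a2*b1)*e12 + (a1*b3 - a3*b1)*e13 + (a2*b3 - a3*b2)*e23
e12 coeff: 2*(-4) - (-4)*(-3) = -8 - 12 = -20
e13 coeff: 2*3 - (-5)*(-3) = 6 - 15 = -9
e23 coeff: (-4)*3 - (-5)*(-4) = -12 - 20 = -32
|a wedge b|^2 = (-20)^2 + (-9)^2 + (-32)^2
= 400 + 81 + 1024
= 1505


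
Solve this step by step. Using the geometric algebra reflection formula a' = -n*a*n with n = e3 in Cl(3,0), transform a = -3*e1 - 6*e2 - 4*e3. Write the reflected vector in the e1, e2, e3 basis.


Reflection formula: a' = -n*a*n, with n = e3 (unit vector, n^2 = 1).
For reflection through hyperplane perp to e3:
The component along e3 flips sign, others stay.
a = (-3, -6, -4)
a' = (-3, -6, 4)
a' = -3*e1 - 6*e2 + 4*e3


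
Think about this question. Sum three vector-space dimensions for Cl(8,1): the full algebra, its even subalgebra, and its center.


n = 8 + 1 = 9
Total dim = 2^9 = 512
Even subalgebra dim = 2^8 = 256
n is odd, so center dim = 2
Sum = 512 + 256 + 2 = 770


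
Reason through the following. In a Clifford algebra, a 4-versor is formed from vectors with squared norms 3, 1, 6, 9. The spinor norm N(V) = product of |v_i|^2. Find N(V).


Spinor norm N(V) = |v1|^2 * |v2|^2 * ... * |v4|^2
= 3 * 1 * 6 * 9
Running product: 3, 3, 18, 162
N(V) = 162


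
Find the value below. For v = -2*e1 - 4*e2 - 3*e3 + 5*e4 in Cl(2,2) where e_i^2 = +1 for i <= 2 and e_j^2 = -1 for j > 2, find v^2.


v^2 = sum of c_i^2 * e_i^2
Positive signature terms (e_i^2 = +1): (-2)^2 + (-4)^2 = 20
Negative signature terms (e_j^2 = -1): (-3)^2 + 5^2 = 34
v^2 = 20 - 34 = -14


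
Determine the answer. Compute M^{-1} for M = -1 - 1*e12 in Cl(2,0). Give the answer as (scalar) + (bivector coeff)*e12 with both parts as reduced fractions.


M = -1 - 1*e12, where e12^2 = -1.
Since M commutes with its reverse ~M = a - b*e12, M * ~M = a^2 - b^2*e12^2 = a^2 + b^2.
So M^{-1} = ~M / (a^2 + b^2) = (a - b*e12)/(a^2 + b^2).
a^2 + b^2 = 1 + 1 = 2
Scalar part = -1/2 = -1/2
Bivector coeff = 1/2 = 1/2
M^{-1} = -1/2 + 1/2*e12


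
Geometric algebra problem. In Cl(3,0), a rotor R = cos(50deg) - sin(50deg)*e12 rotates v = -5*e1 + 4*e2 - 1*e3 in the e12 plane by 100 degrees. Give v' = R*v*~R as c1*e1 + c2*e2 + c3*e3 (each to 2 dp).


Rotor R = cos(50deg) - sin(50deg)*e12
Rotation angle theta = 2 * 50 = 100 degrees in the e12 plane (e1 -> e2).
The component perpendicular to the plane (e3) is invariant: v'_3 = v3 = -1.00
cos(100deg) = -0.1736, sin(100deg) = 0.9848
v'_1 = v1*cos(theta) - v2*sin(theta) = -5*(-0.1736) - 4*0.9848 = -3.07
v'_2 = v1*sin(theta) + v2*cos(theta) = -5*0.9848 + 4*(-0.1736) = -5.62
v' = -3.07*e1 - 5.62*e2 - 1.00*e3


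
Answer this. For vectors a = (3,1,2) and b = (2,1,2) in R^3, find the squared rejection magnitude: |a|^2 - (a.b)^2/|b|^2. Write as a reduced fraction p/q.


|a|^2 = 3^2 + 1^2 + 2^2 = 14
|b|^2 = 2^2 + 1^2 + 2^2 = 9
a . b = 3*2 + 1*1 + 2*2 = 11
(a.b)^2 = 11^2 = 121
|rej|^2 = 14 - 121/9
= (126 - 121)/9
= 5/9
In lowest terms: 5/9


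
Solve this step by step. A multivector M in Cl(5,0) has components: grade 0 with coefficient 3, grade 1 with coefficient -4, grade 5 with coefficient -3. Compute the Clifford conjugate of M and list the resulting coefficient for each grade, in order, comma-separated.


Clifford conjugate sign for grade k: (-1)^(k(k+1)/2)
Grade 0: (-1)^(0*1/2) = (-1)^0 = 1, coeff 3 -> 3
Grade 1: (-1)^(1*2/2) = (-1)^1 = -1, coeff -4 -> 4
Grade 5: (-1)^(5*6/2) = (-1)^15 = -1, coeff -3 -> 3
Conjugated coefficients: 3, 4, 3


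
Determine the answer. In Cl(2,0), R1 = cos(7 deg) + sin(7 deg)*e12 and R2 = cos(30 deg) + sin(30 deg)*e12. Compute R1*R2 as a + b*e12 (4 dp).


Same-plane rotors commute and their half-angles add:
R1*R2 = cos(a1 + a2) + sin(a1 + a2)*e12.
a1 + a2 = 7 + 30 = 37 deg
cos(37 deg) = 0.7986
sin(37 deg) = 0.6018
R1*R2 = 0.7986 + 0.6018*e12


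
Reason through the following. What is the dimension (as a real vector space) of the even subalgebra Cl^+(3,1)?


Even subalgebra dimension = 2^(n-1)
n = 3 + 1 = 4
2^(4 - 1) = 2^3 = 8
Verification: sum of C(4,k) for even k = 1 + 6 + 1 = 8
Result = 8


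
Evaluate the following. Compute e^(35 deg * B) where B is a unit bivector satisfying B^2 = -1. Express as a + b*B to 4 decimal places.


For a unit bivector B with B^2 = -1, the exponential series gives
e^(theta*B) = cos(theta) + sin(theta)*B (the GA analogue of Euler's formula).
theta = 35 degrees = 0.610865 rad
cos(35 deg) = 0.8192
sin(35 deg) = 0.5736
exp(theta*B) = 0.8192 + 0.5736*B


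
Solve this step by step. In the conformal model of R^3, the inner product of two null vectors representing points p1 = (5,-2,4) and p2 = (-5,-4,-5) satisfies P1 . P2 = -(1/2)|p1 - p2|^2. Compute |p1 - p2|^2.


p1 - p2 = (10, 2, 9)
|p1 - p2|^2 = 10^2 + 2^2 + 9^2
= 100 + 4 + 81
= 185


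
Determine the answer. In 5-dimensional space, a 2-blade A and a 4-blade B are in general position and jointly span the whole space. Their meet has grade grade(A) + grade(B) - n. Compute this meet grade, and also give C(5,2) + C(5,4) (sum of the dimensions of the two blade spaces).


Meet grade = grade(A) + grade(B) - n
= 2 + 4 - 5 = 1
C(5,2) = 10
C(5,4) = 5
dim_A + dim_B = 10 + 5 = 15


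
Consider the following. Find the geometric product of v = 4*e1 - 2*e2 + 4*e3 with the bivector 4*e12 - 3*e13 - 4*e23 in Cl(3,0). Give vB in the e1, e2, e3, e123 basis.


vB has grade-1 (vector) and grade-3 (trivector) parts: vB = (v _| B) + (v ^ B).
Vector part <vB>_1:
  e1: -v2*b12 - v3*b13 = -(-2)*(4) - (4)*(-3) = 20
  e2: v1*b12 - v3*b23 = (4)*(4) - (4)*(-4) = 32
  e3: v1*b13 + v2*b23 = (4)*(-3) + (-2)*(-4) = -4
Trivector part <vB>_3:
  e123: v1*b23 - v2*b13 + v3*b12 = (4)*(-4) - (-2)*(-3) + (4)*(4) = -6
vB = 20*e1 + 32*e2 - 4*e3 - 6*e123


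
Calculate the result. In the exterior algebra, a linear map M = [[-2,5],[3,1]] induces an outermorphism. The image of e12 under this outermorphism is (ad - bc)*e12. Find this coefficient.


The outermorphism of a linear map f sends e1^e2 to f(e1)^f(e2).
f(e1) = -2*e1 + 3*e2
f(e2) = 5*e1 + 1*e2
f(e1) ^ f(e2) = (-2*e1 + 3*e2) ^ (5*e1 + 1*e2)
= (-2)*1*e12 + 3*5*e21
= (-2 - 15)*e12
= -17*e12
Coefficient = -17


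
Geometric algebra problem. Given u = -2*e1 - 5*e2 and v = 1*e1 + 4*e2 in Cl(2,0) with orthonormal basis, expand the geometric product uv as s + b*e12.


Expand: (-2*e1 - 5*e2)(1*e1 + 4*e2)
= (-2)*1*e1e1 + (-2)*4*e1e2 + (-5)*1*e2e1 + (-5)*4*e2e2
Using e1^2 = e2^2 = 1, e2e1 = -e1e2:
Scalar part s = (-2)*1 + (-5)*4 = -2 + (-20) = -22
Bivector part b = (-2)*4 - (-5)*1 = -8 - (-5) = -3
uv = -22 - 3*e12


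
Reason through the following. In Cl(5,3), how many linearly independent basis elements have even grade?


Even subalgebra dimension = 2^(n-1)
n = 5 + 3 = 8
2^(8 - 1) = 2^7 = 128
Verification: sum of C(8,k) for even k = 1 + 28 + 70 + 28 + 1 = 128
Result = 128


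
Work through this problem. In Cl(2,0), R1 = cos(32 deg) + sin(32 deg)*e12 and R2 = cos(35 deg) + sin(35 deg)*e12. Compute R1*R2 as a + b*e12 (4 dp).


Same-plane rotors commute and their half-angles add:
R1*R2 = cos(a1 + a2) + sin(a1 + a2)*e12.
a1 + a2 = 32 + 35 = 67 deg
cos(67 deg) = 0.3907
sin(67 deg) = 0.9205
R1*R2 = 0.3907 + 0.9205*e12


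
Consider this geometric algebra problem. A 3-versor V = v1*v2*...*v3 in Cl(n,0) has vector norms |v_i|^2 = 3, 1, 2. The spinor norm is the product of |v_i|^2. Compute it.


Spinor norm N(V) = |v1|^2 * |v2|^2 * ... * |v3|^2
= 3 * 1 * 2
Running product: 3, 3, 6
N(V) = 6


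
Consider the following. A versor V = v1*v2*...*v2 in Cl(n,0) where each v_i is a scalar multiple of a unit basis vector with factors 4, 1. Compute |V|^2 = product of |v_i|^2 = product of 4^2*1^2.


Each vector v_i has |v_i|^2 = s_i^2
Squared scales: 4^2 = 16, 1^2 = 1
|V|^2 = 16 * 1
= 16


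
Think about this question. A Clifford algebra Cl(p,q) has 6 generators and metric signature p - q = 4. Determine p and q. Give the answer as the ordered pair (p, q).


We need p + q = 6 and p - q = 4.
Adding: 2p = 6 + 4 = 10, so p = 5.
Then q = 6 - 5 = 1.
(p, q) = (5, 1)


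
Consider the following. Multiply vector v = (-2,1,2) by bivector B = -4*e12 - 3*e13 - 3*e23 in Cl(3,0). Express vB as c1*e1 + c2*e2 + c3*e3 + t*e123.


vB has grade-1 (vector) and grade-3 (trivector) parts: vB = (v _| B) + (v ^ B).
Vector part <vB>_1:
  e1: -v2*b12 - v3*b13 = -(1)*(-4) - (2)*(-3) = 10
  e2: v1*b12 - v3*b23 = (-2)*(-4) - (2)*(-3) = 14
  e3: v1*b13 + v2*b23 = (-2)*(-3) + (1)*(-3) = 3
Trivector part <vB>_3:
  e123: v1*b23 - v2*b13 + v3*b12 = (-2)*(-3) - (1)*(-3) + (2)*(-4) = 1
vB = 10*e1 + 14*e2 + 3*e3 + 1*e123


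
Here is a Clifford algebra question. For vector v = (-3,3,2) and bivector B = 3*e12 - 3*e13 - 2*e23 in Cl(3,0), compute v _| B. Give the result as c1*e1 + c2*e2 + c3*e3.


Left contraction v _| B = <vB>_1 (grade-1 part of the geometric product vB).
Using e1_|e12 = e2, e2_|e12 = -e1, e1_|e13 = e3, e3_|e13 = -e1, e2_|e23 = e3, e3_|e23 = -e2:
e1 coeff: -v2*b12 - v3*b13 = -(3)*(3) - (2)*(-3) = -3
e2 coeff: v1*b12 - v3*b23 = (-3)*(3) - (2)*(-2) = -5
e3 coeff: v1*b13 + v2*b23 = (-3)*(-3) + (3)*(-2) = 3
v _| B = -3*e1 - 5*e2 + 3*e3


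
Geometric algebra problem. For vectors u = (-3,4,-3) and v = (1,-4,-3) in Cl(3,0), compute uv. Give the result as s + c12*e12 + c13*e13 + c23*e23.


In Cl(3,0): e_i^2 = 1, e_ie_j = -e_je_i for i != j.
Scalar part = u . v = (-3)*1 + 4*(-4) + (-3)*(-3)
= -3 + (-16) + 9 = -10
e12 coeff = (-3)*(-4) - 4*1 = 12 - 4 = 8
e13 coeff = (-3)*(-3) - (-3)*1 = 9 - (-3) = 12
e23 coeff = 4*(-3) - (-3)*(-4) = -12 - 12 = -24
uv = -10 + 8*e12 + 12*e13 - 24*e23


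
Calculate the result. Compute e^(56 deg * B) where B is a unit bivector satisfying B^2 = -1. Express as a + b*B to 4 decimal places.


For a unit bivector B with B^2 = -1, the exponential series gives
e^(theta*B) = cos(theta) + sin(theta)*B (the GA analogue of Euler's formula).
theta = 56 degrees = 0.977384 rad
cos(56 deg) = 0.5592
sin(56 deg) = 0.8290
exp(theta*B) = 0.5592 + 0.8290*B


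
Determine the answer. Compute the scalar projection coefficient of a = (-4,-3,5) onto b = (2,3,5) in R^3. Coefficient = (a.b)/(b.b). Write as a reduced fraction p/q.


Projection coefficient = (a . b) / (b . b)
a . b = (-4)*2 + (-3)*3 + 5*5
= -8 + (-9) + 25 = 8
b . b = 2^2 + 3^2 + 5^2
= 4 + 9 + 25 = 38
Coefficient = 8/38
In lowest terms: 4/19


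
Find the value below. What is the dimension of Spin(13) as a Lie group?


Spin(n) double-covers SO(n); both have Lie algebra so(n) of dimension n(n-1)/2.
n = 13
n(n-1) = 13 * 12 = 156
dim Spin(13) = 156/2 = 78


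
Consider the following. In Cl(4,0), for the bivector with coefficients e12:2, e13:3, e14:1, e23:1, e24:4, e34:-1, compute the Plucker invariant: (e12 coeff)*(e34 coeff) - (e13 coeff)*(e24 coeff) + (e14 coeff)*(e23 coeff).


Plucker relation: af - be + cd
a*f = 2*(-1) = -2
b*e = 3*4 = 12
c*d = 1*1 = 1
af - be + cd = -2 - 12 + 1
= -13


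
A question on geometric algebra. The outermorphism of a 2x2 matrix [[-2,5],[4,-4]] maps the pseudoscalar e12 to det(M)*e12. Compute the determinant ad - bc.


The outermorphism of a linear map f sends e1^e2 to f(e1)^f(e2).
f(e1) = -2*e1 + 4*e2
f(e2) = 5*e1 - 4*e2
f(e1) ^ f(e2) = (-2*e1 + 4*e2) ^ (5*e1 - 4*e2)
= (-2)*(-4)*e12 + 4*5*e21
= (8 - 20)*e12
= -12*e12
Coefficient = -12


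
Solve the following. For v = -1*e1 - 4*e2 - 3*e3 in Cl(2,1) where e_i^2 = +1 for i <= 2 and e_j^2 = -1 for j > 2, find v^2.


v^2 = sum of c_i^2 * e_i^2
Positive signature terms (e_i^2 = +1): (-1)^2 + (-4)^2 = 17
Negative signature terms (e_j^2 = -1): (-3)^2 = 9
v^2 = 17 - 9 = 8


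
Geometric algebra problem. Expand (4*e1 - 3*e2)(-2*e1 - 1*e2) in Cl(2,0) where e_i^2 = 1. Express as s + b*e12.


Expand: (4*e1 - 3*e2)(-2*e1 - 1*e2)
= 4*(-2)*e1e1 + 4*(-1)*e1e2 + (-3)*(-2)*e2e1 + (-3)*(-1)*e2e2
Using e1^2 = e2^2 = 1, e2e1 = -e1e2:
Scalar part s = 4*(-2) + (-3)*(-1) = -8 + 3 = -5
Bivector part b = 4*(-1) - (-3)*(-2) = -4 - 6 = -10
uv = -5 - 10*e12


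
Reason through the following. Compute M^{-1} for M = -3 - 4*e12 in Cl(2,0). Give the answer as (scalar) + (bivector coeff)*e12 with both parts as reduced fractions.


M = -3 - 4*e12, where e12^2 = -1.
Since M commutes with its reverse ~M = a - b*e12, M * ~M = a^2 - b^2*e12^2 = a^2 + b^2.
So M^{-1} = ~M / (a^2 + b^2) = (a - b*e12)/(a^2 + b^2).
a^2 + b^2 = 9 + 16 = 25
Scalar part = -3/25 = -3/25
Bivector coeff = 4/25 = 4/25
M^{-1} = -3/25 + 4/25*e12


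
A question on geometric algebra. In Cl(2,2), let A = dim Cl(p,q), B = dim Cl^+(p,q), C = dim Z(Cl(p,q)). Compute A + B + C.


n = 2 + 2 = 4
Total dim = 2^4 = 16
Even subalgebra dim = 2^3 = 8
n is even, so center dim = 1
Sum = 16 + 8 + 1 = 25


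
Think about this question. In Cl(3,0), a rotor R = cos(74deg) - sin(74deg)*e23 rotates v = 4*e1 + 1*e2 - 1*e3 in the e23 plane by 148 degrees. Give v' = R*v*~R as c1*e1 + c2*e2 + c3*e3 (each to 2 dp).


Rotor R = cos(74deg) - sin(74deg)*e23
Rotation angle theta = 2 * 74 = 148 degrees in the e23 plane (e2 -> e3).
The component perpendicular to the plane (e1) is invariant: v'_1 = v1 = 4.00
cos(148deg) = -0.8480, sin(148deg) = 0.5299
v'_2 = v2*cos(theta) - v3*sin(theta) = 1*(-0.8480) - (-1)*0.5299 = -0.32
v'_3 = v2*sin(theta) + v3*cos(theta) = 1*0.5299 + (-1)*(-0.8480) = 1.38
v' = 4.00*e1 - 0.32*e2 + 1.38*e3


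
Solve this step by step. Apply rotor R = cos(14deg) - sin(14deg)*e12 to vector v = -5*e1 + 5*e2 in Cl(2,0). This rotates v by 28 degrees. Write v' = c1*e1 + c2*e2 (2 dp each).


Rotor R = cos(14deg) - sin(14deg)*e12
Rotation angle theta = 2 * 14 = 28 degrees
v' = R*v*~R rotates v by theta.
cos(28deg) = 0.8829, sin(28deg) = 0.4695
v'_1 = -5*cos(28deg) - 5*sin(28deg)
= -5*0.8829 - 5*0.4695
= -6.76
v'_2 = -5*sin(28deg) + 5*cos(28deg)
= -5*0.4695 + 5*0.8829
= 2.07
v' = -6.76*e1 + 2.07*e2


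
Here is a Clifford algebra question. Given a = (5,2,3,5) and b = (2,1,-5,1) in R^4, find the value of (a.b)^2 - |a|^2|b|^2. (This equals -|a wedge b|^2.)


a . b = 5*2 + 2*1 + 3*(-5) + 5*1
= 10 + 2 + (-15) + 5 = 2
|a|^2 = 5^2 + 2^2 + 3^2 + 5^2 = 63
|b|^2 = 2^2 + 1^2 + (-5)^2 + 1^2 = 31
(a.b)^2 = 2^2 = 4
|a|^2 * |b|^2 = 63 * 31 = 1953
Result = 4 - 1953 = -1949


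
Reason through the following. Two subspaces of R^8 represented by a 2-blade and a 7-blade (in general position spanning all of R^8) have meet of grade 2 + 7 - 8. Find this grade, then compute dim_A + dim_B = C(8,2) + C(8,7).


Meet grade = grade(A) + grade(B) - n
= 2 + 7 - 8 = 1
C(8,2) = 28
C(8,7) = 8
dim_A + dim_B = 28 + 8 = 36


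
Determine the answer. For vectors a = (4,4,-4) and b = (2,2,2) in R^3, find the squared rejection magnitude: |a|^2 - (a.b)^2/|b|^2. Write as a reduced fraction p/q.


|a|^2 = 4^2 + 4^2 + (-4)^2 = 48
|b|^2 = 2^2 + 2^2 + 2^2 = 12
a . b = 4*2 + 4*2 + (-4)*2 = 8
(a.b)^2 = 8^2 = 64
|rej|^2 = 48 - 64/12
= (576 - 64)/12
= 512/12
In lowest terms: 128/3
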